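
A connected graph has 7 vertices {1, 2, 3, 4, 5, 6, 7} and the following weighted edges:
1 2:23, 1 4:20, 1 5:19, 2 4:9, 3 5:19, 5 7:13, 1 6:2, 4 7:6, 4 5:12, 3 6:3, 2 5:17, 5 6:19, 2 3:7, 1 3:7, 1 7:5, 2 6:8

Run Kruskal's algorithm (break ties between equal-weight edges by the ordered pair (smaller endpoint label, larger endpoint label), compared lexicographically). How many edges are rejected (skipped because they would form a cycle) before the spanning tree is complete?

3

Kruskal's algorithm — process edges by increasing weight (ties by edge label):
1 6 (2): add. Components now {1,6} {2} {3} {4} {5} {7}
3 6 (3): add. Components now {1,3,6} {2} {4} {5} {7}
1 7 (5): add. Components now {1,3,6,7} {2} {4} {5}
4 7 (6): add. Components now {1,3,4,6,7} {2} {5}
1 3 (7): skip — 1 and 3 already connected.
2 3 (7): add. Components now {1,2,3,4,6,7} {5}
2 6 (8): skip — 2 and 6 already connected.
2 4 (9): skip — 2 and 4 already connected.
4 5 (12): add. Components now {1,2,3,4,5,6,7}
Edges rejected before the tree was complete: 3.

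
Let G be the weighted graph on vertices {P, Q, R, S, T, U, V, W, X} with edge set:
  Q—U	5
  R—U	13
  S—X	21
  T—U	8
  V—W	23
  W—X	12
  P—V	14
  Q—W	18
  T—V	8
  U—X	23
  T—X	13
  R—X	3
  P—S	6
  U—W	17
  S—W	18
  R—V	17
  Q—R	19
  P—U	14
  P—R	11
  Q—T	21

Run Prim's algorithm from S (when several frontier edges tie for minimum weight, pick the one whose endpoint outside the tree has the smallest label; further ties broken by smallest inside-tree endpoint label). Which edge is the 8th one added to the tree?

T-V

Grow the tree from S using Prim:
Step 1: cheapest edge leaving the tree is P—S (6); add P.
Step 2: cheapest edge leaving the tree is P—R (11); add R.
Step 3: cheapest edge leaving the tree is R—X (3); add X.
Step 4: cheapest edge leaving the tree is W—X (12); add W.
Step 5: cheapest edge leaving the tree is T—X (13); add T.
Step 6: cheapest edge leaving the tree is T—U (8); add U.
Step 7: cheapest edge leaving the tree is Q—U (5); add Q.
Step 8: cheapest edge leaving the tree is T—V (8); add V.
The 8th edge added is T—V.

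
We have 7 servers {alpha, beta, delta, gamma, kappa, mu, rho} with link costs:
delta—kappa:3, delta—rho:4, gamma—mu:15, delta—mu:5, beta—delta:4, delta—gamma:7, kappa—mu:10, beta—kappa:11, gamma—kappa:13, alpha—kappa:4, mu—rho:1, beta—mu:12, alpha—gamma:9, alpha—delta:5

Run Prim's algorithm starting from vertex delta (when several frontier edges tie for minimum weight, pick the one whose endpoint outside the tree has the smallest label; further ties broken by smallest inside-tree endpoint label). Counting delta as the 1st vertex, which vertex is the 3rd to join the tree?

Prim's algorithm from delta:
Step 1: frontier [delta—kappa 3, beta—delta 4, delta—rho 4, alpha—delta 5, delta—mu 5, delta—gamma 7] → take delta—kappa (3); add kappa.
Step 2: frontier [beta—delta 4, delta—rho 4, alpha—delta 5, delta—mu 5, delta—gamma 7, alpha—kappa 4, kappa—mu 10, beta—kappa 11, gamma—kappa 13] → take alpha—kappa (4); add alpha.
Step 3: frontier [alpha—gamma 9, beta—delta 4, delta—rho 4, delta—mu 5, delta—gamma 7, kappa—mu 10, beta—kappa 11, gamma—kappa 13] → take beta—delta (4); add beta.
Step 4: frontier [alpha—gamma 9, beta—mu 12, delta—rho 4, delta—mu 5, delta—gamma 7, kappa—mu 10, gamma—kappa 13] → take delta—rho (4); add rho.
Step 5: frontier [alpha—gamma 9, beta—mu 12, delta—mu 5, delta—gamma 7, kappa—mu 10, gamma—kappa 13, mu—rho 1] → take mu—rho (1); add mu.
Step 6: frontier [alpha—gamma 9, delta—gamma 7, gamma—kappa 13, gamma—mu 15] → take delta—gamma (7); add gamma.
Vertex order: delta, kappa, alpha, beta, rho, mu, gamma. The 3rd vertex is alpha.

alpha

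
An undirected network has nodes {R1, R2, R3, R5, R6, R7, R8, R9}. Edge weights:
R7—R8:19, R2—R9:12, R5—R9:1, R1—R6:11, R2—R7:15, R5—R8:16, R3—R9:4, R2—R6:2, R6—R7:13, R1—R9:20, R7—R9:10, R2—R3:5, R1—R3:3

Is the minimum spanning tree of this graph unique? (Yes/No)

Sort edges by weight, then run Kruskal:
R5—R9 (1): add — endpoints in different components.
R2—R6 (2): add — endpoints in different components.
R1—R3 (3): add — endpoints in different components.
R3—R9 (4): add — endpoints in different components.
R2—R3 (5): add — endpoints in different components.
R7—R9 (10): add — endpoints in different components.
R1—R6 (11): skip — R6 and R1 already connected.
R2—R9 (12): skip — R9 and R2 already connected.
R6—R7 (13): skip — R6 and R7 already connected.
R2—R7 (15): skip — R7 and R2 already connected.
R5—R8 (16): add — endpoints in different components.
Every non-tree edge has weight strictly greater than the heaviest edge on the tree path between its endpoints, so the MST is unique.

Yes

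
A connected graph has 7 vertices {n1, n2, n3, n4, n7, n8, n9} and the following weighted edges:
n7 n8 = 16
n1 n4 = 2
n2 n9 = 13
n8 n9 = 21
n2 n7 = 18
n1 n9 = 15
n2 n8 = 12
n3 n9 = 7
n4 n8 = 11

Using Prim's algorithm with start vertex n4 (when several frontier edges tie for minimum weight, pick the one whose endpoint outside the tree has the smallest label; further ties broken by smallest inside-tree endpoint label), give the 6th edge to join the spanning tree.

n7-n8

Grow the tree from n4 using Prim:
Step 1: frontier [n1 n4 2, n4 n8 11] → take n1 n4 (2); add n1.
Step 2: frontier [n1 n9 15, n4 n8 11] → take n4 n8 (11); add n8.
Step 3: frontier [n1 n9 15, n2 n8 12, n7 n8 16, n8 n9 21] → take n2 n8 (12); add n2.
Step 4: frontier [n1 n9 15, n2 n9 13, n2 n7 18, n7 n8 16, n8 n9 21] → take n2 n9 (13); add n9.
Step 5: frontier [n2 n7 18, n7 n8 16, n3 n9 7] → take n3 n9 (7); add n3.
Step 6: frontier [n2 n7 18, n7 n8 16] → take n7 n8 (16); add n7.
The 6th edge added is n7 n8.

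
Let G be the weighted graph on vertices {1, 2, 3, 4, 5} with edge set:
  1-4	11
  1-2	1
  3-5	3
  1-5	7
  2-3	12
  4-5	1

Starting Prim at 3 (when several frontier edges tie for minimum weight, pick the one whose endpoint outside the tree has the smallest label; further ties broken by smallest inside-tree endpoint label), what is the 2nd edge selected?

Grow the tree from 3 using Prim:
Step 1: frontier [3-5 3, 2-3 12] → take 3-5 (3); add 5.
Step 2: frontier [2-3 12, 4-5 1, 1-5 7] → take 4-5 (1); add 4.
Step 3: frontier [2-3 12, 1-4 11, 1-5 7] → take 1-5 (7); add 1.
Step 4: frontier [1-2 1, 2-3 12] → take 1-2 (1); add 2.
The 2nd edge added is 4-5.

4-5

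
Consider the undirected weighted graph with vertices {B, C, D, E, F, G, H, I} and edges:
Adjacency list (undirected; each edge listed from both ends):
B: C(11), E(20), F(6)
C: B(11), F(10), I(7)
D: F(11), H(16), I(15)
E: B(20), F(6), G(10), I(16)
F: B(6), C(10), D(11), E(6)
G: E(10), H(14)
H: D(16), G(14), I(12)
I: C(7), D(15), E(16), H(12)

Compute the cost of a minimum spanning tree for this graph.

Grow the tree from I using Prim:
Step 1: frontier [C—I 7, H—I 12, D—I 15, E—I 16] → take C—I (7); add C.
Step 2: frontier [C—F 10, B—C 11, H—I 12, D—I 15, E—I 16] → take C—F (10); add F.
Step 3: frontier [B—C 11, B—F 6, E—F 6, D—F 11, H—I 12, D—I 15, E—I 16] → take B—F (6); add B.
Step 4: frontier [B—E 20, E—F 6, D—F 11, H—I 12, D—I 15, E—I 16] → take E—F (6); add E.
Step 5: frontier [E—G 10, D—F 11, H—I 12, D—I 15] → take E—G (10); add G.
Step 6: frontier [D—F 11, G—H 14, H—I 12, D—I 15] → take D—F (11); add D.
Step 7: frontier [D—H 16, G—H 14, H—I 12] → take H—I (12); add H.
MST edges: C—I, C—F, B—F, E—F, E—G, D—F, H—I; total weight 7+10+6+6+10+11+12 = 62.

62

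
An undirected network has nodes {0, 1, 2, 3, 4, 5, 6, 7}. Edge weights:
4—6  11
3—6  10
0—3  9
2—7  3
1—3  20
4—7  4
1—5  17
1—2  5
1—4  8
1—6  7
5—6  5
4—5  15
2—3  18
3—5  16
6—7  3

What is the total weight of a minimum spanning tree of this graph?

39

Prim's algorithm from 6:
Step 1: cheapest edge leaving the tree is 6—7 (3); add 7.
Step 2: cheapest edge leaving the tree is 2—7 (3); add 2.
Step 3: cheapest edge leaving the tree is 4—7 (4); add 4.
Step 4: cheapest edge leaving the tree is 1—2 (5); add 1.
Step 5: cheapest edge leaving the tree is 5—6 (5); add 5.
Step 6: cheapest edge leaving the tree is 3—6 (10); add 3.
Step 7: cheapest edge leaving the tree is 0—3 (9); add 0.
MST edges: 6—7, 2—7, 4—7, 1—2, 5—6, 3—6, 0—3; total weight 3+3+4+5+5+10+9 = 39.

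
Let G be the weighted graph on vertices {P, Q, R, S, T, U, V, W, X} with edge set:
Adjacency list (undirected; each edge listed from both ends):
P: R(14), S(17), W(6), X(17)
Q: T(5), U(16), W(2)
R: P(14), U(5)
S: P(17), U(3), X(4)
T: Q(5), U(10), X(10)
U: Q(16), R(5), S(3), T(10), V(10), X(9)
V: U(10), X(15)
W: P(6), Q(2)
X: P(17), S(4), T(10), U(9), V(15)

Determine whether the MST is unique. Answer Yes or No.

No

Sort edges by weight, then run Kruskal:
Q-W (2): add — endpoints in different components.
S-U (3): add — endpoints in different components.
S-X (4): add — endpoints in different components.
Q-T (5): add — endpoints in different components.
R-U (5): add — endpoints in different components.
P-W (6): add — endpoints in different components.
U-X (9): skip — X and U already connected.
T-U (10): add — endpoints in different components.
T-X (10): skip — X and T already connected.
U-V (10): add — endpoints in different components.
Non-tree edge T-X has weight 10, equal to the heaviest edge on its tree cycle — swapping gives another MST of the same weight. Not unique.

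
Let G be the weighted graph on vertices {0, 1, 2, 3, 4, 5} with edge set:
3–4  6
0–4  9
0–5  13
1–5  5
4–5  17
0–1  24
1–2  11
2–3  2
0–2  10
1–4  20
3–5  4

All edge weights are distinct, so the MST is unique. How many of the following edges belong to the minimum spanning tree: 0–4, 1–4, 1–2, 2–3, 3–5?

Kruskal's algorithm — process edges by increasing weight (ties by edge label):
2–3 (2): add — endpoints in different components.
3–5 (4): add — endpoints in different components.
1–5 (5): add — endpoints in different components.
3–4 (6): add — endpoints in different components.
0–4 (9): add — endpoints in different components.
MST edge set: {2–3, 3–5, 1–5, 3–4, 0–4}.
Of the listed edges, {0–4, 2–3, 3–5} are in the MST → 3.

3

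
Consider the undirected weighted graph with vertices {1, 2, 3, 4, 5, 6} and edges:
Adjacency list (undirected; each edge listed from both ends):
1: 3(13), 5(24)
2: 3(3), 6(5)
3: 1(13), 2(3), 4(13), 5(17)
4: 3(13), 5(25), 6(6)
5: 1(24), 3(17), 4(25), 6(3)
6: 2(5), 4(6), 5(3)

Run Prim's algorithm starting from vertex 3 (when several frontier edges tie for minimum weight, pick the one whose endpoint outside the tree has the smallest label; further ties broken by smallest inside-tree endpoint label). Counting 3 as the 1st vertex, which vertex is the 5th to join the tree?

Prim, starting at 3.
Step 1: frontier [2–3 3, 1–3 13, 3–4 13, 3–5 17] → take 2–3 (3); add 2.
Step 2: frontier [2–6 5, 1–3 13, 3–4 13, 3–5 17] → take 2–6 (5); add 6.
Step 3: frontier [1–3 13, 3–4 13, 3–5 17, 5–6 3, 4–6 6] → take 5–6 (3); add 5.
Step 4: frontier [1–3 13, 3–4 13, 1–5 24, 4–5 25, 4–6 6] → take 4–6 (6); add 4.
Step 5: frontier [1–3 13, 1–5 24] → take 1–3 (13); add 1.
Vertex order: 3, 2, 6, 5, 4, 1. The 5th vertex is 4.

4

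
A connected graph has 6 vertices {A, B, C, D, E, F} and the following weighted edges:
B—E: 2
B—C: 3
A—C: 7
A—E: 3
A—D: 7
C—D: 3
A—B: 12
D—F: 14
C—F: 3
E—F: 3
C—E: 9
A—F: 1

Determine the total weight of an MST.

Kruskal: consider edges lightest-first.
A—F (1): add. Components now {A,F} {B} {C} {D} {E}
B—E (2): add. Components now {A,F} {B,E} {C} {D}
A—E (3): add. Components now {A,B,E,F} {C} {D}
B—C (3): add. Components now {A,B,C,E,F} {D}
C—D (3): add. Components now {A,B,C,D,E,F}
MST edges: A—F, B—E, A—E, B—C, C—D; total weight 1+2+3+3+3 = 12.

12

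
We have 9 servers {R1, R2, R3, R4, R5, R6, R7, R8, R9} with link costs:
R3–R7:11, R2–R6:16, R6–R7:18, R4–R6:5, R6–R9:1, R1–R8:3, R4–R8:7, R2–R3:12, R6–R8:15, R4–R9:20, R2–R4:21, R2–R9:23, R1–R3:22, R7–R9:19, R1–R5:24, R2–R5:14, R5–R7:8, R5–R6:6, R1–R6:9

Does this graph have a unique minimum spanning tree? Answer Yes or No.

Yes

Kruskal: consider edges lightest-first.
R6–R9 (1): add — endpoints in different components.
R1–R8 (3): add — endpoints in different components.
R4–R6 (5): add — endpoints in different components.
R5–R6 (6): add — endpoints in different components.
R4–R8 (7): add — endpoints in different components.
R5–R7 (8): add — endpoints in different components.
R1–R6 (9): skip — R1 and R6 already connected.
R3–R7 (11): add — endpoints in different components.
R2–R3 (12): add — endpoints in different components.
Every non-tree edge has weight strictly greater than the heaviest edge on the tree path between its endpoints, so the MST is unique.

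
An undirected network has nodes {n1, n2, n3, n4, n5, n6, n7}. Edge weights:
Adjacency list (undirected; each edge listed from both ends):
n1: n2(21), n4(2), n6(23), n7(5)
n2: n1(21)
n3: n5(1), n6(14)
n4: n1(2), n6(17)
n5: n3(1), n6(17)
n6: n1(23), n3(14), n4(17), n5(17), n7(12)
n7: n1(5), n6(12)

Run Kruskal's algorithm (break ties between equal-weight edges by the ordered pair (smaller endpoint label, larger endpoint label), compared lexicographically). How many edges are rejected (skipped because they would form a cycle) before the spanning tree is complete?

2

Sort edges by weight, then run Kruskal:
n3–n5 (1): add — endpoints in different components.
n1–n4 (2): add — endpoints in different components.
n1–n7 (5): add — endpoints in different components.
n6–n7 (12): add — endpoints in different components.
n3–n6 (14): add — endpoints in different components.
n4–n6 (17): skip — n4 and n6 already connected.
n5–n6 (17): skip — n5 and n6 already connected.
n1–n2 (21): add — endpoints in different components.
Edges rejected before the tree was complete: 2.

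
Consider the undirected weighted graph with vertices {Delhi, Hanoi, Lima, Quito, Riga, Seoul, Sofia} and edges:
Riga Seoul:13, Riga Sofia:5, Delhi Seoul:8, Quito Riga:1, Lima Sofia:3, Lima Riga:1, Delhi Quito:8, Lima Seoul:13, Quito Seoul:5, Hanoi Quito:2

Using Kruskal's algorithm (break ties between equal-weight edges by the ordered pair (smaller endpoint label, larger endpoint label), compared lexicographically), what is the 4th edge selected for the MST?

Sort edges by weight, then run Kruskal:
Lima Riga (1): add. Components now {Seoul} {Delhi} {Sofia} {Lima,Riga} {Hanoi} {Quito}
Quito Riga (1): add. Components now {Seoul} {Delhi} {Sofia} {Lima,Quito,Riga} {Hanoi}
Hanoi Quito (2): add. Components now {Seoul} {Delhi} {Sofia} {Hanoi,Lima,Quito,Riga}
Lima Sofia (3): add. Components now {Seoul} {Delhi} {Hanoi,Lima,Quito,Riga,Sofia}
Quito Seoul (5): add. Components now {Hanoi,Lima,Quito,Riga,Seoul,Sofia} {Delhi}
Riga Sofia (5): skip — Sofia and Riga already connected.
Delhi Quito (8): add. Components now {Delhi,Hanoi,Lima,Quito,Riga,Seoul,Sofia}
The 4th edge added is Lima Sofia.

Lima-Sofia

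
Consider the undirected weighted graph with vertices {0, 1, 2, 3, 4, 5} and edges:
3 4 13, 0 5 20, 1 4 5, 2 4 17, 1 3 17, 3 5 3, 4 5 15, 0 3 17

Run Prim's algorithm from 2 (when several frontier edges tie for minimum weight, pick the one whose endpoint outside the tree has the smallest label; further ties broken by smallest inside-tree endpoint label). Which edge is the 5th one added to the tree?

Prim's algorithm from 2:
Step 1: cheapest edge leaving the tree is 2 4 (17); add 4.
Step 2: cheapest edge leaving the tree is 1 4 (5); add 1.
Step 3: cheapest edge leaving the tree is 3 4 (13); add 3.
Step 4: cheapest edge leaving the tree is 3 5 (3); add 5.
Step 5: cheapest edge leaving the tree is 0 3 (17); add 0.
The 5th edge added is 0 3.

0-3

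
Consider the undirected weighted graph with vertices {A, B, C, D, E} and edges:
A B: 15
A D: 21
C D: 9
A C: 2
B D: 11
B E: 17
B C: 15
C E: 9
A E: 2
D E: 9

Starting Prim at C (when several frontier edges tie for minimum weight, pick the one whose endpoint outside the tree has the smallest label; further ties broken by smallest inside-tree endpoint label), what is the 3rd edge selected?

C-D

Prim, starting at C.
Step 1: frontier [A C 2, C D 9, C E 9, B C 15] → take A C (2); add A.
Step 2: frontier [A E 2, A B 15, A D 21, C D 9, C E 9, B C 15] → take A E (2); add E.
Step 3: frontier [A B 15, A D 21, C D 9, B C 15, D E 9, B E 17] → take C D (9); add D.
Step 4: frontier [A B 15, B C 15, B D 11, B E 17] → take B D (11); add B.
The 3rd edge added is C D.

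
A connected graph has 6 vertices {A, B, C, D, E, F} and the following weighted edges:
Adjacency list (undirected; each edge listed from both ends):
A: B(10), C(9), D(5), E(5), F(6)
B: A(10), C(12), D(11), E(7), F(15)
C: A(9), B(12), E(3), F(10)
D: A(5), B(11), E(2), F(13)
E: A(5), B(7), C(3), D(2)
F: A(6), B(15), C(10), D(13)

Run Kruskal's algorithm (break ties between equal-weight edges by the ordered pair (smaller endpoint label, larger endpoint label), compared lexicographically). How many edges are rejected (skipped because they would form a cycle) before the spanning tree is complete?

Kruskal's algorithm — process edges by increasing weight (ties by edge label):
D E (2): add — endpoints in different components.
C E (3): add — endpoints in different components.
A D (5): add — endpoints in different components.
A E (5): skip — A and E already connected.
A F (6): add — endpoints in different components.
B E (7): add — endpoints in different components.
Edges rejected before the tree was complete: 1.

1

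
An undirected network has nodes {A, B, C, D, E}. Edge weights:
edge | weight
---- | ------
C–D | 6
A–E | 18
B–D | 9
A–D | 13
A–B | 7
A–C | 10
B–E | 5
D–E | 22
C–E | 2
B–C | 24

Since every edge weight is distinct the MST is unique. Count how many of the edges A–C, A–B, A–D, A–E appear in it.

1

Kruskal: consider edges lightest-first.
C–E (2): add. Components now {A} {B} {C,E} {D}
B–E (5): add. Components now {A} {B,C,E} {D}
C–D (6): add. Components now {A} {B,C,D,E}
A–B (7): add. Components now {A,B,C,D,E}
MST edge set: {C–E, B–E, C–D, A–B}.
Of the listed edges, {A–B} are in the MST → 1.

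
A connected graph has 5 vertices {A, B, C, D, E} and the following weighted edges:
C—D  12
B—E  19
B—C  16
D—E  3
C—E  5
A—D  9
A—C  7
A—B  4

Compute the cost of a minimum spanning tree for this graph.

Prim, starting at A.
Step 1: frontier [A—B 4, A—C 7, A—D 9] → take A—B (4); add B.
Step 2: frontier [A—C 7, A—D 9, B—C 16, B—E 19] → take A—C (7); add C.
Step 3: frontier [A—D 9, B—E 19, C—E 5, C—D 12] → take C—E (5); add E.
Step 4: frontier [A—D 9, C—D 12, D—E 3] → take D—E (3); add D.
MST edges: A—B, A—C, C—E, D—E; total weight 4+7+5+3 = 19.

19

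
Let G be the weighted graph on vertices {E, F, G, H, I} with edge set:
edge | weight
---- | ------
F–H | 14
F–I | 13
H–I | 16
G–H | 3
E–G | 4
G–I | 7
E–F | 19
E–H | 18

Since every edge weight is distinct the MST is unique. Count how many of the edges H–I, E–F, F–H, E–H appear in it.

Sort edges by weight, then run Kruskal:
G–H (3): add — endpoints in different components.
E–G (4): add — endpoints in different components.
G–I (7): add — endpoints in different components.
F–I (13): add — endpoints in different components.
MST edge set: {G–H, E–G, G–I, F–I}.
Of the listed edges, {} are in the MST → 0.

0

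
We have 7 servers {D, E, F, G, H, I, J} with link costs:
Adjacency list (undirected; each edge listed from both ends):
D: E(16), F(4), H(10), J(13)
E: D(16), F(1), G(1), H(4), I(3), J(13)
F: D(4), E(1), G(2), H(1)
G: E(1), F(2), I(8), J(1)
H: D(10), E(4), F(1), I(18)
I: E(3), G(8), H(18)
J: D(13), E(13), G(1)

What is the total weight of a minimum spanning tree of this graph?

11

Kruskal: consider edges lightest-first.
E–F (1): add. Components now {D} {E,F} {G} {H} {I} {J}
E–G (1): add. Components now {D} {E,F,G} {H} {I} {J}
F–H (1): add. Components now {D} {E,F,G,H} {I} {J}
G–J (1): add. Components now {D} {E,F,G,H,J} {I}
F–G (2): skip — F and G already connected.
E–I (3): add. Components now {D} {E,F,G,H,I,J}
D–F (4): add. Components now {D,E,F,G,H,I,J}
MST edges: E–F, E–G, F–H, G–J, E–I, D–F; total weight 1+1+1+1+3+4 = 11.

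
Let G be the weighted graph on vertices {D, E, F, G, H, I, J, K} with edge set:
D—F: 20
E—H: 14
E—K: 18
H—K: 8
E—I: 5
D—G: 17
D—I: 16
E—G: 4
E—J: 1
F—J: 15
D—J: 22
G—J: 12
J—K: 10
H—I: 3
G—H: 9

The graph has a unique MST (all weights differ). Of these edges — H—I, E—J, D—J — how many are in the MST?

2

Sort edges by weight, then run Kruskal:
E—J (1): add — endpoints in different components.
H—I (3): add — endpoints in different components.
E—G (4): add — endpoints in different components.
E—I (5): add — endpoints in different components.
H—K (8): add — endpoints in different components.
G—H (9): skip — G and H already connected.
J—K (10): skip — J and K already connected.
G—J (12): skip — G and J already connected.
E—H (14): skip — E and H already connected.
F—J (15): add — endpoints in different components.
D—I (16): add — endpoints in different components.
MST edge set: {E—J, H—I, E—G, E—I, H—K, F—J, D—I}.
Of the listed edges, {H—I, E—J} are in the MST → 2.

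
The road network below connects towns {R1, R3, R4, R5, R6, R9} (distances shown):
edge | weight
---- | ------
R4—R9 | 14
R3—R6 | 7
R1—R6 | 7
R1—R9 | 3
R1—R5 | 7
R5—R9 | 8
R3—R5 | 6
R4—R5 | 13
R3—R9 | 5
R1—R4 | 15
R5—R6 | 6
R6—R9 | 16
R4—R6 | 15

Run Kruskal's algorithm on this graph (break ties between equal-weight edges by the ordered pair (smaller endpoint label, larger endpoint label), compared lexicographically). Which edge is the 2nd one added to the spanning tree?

R3-R9

Kruskal: consider edges lightest-first.
R1—R9 (3): add — endpoints in different components.
R3—R9 (5): add — endpoints in different components.
R3—R5 (6): add — endpoints in different components.
R5—R6 (6): add — endpoints in different components.
R1—R5 (7): skip — R1 and R5 already connected.
R1—R6 (7): skip — R1 and R6 already connected.
R3—R6 (7): skip — R6 and R3 already connected.
R5—R9 (8): skip — R5 and R9 already connected.
R4—R5 (13): add — endpoints in different components.
The 2nd edge added is R3—R9.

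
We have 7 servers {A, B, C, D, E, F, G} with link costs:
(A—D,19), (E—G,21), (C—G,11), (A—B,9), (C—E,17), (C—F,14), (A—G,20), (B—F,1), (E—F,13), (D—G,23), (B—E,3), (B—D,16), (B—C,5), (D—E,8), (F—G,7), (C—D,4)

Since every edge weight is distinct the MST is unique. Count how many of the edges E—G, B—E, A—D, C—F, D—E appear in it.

1

Sort edges by weight, then run Kruskal:
B—F (1): add. Components now {A} {B,F} {C} {D} {E} {G}
B—E (3): add. Components now {A} {B,E,F} {C} {D} {G}
C—D (4): add. Components now {A} {B,E,F} {C,D} {G}
B—C (5): add. Components now {A} {B,C,D,E,F} {G}
F—G (7): add. Components now {A} {B,C,D,E,F,G}
D—E (8): skip — D and E already connected.
A—B (9): add. Components now {A,B,C,D,E,F,G}
MST edge set: {B—F, B—E, C—D, B—C, F—G, A—B}.
Of the listed edges, {B—E} are in the MST → 1.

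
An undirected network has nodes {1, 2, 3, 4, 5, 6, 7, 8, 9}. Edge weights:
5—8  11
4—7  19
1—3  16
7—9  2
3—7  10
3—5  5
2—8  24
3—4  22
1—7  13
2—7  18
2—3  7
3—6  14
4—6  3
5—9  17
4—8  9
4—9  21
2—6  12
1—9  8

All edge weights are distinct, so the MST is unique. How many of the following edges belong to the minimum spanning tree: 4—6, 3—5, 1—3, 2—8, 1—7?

Kruskal: consider edges lightest-first.
7—9 (2): add — endpoints in different components.
4—6 (3): add — endpoints in different components.
3—5 (5): add — endpoints in different components.
2—3 (7): add — endpoints in different components.
1—9 (8): add — endpoints in different components.
4—8 (9): add — endpoints in different components.
3—7 (10): add — endpoints in different components.
5—8 (11): add — endpoints in different components.
MST edge set: {7—9, 4—6, 3—5, 2—3, 1—9, 4—8, 3—7, 5—8}.
Of the listed edges, {4—6, 3—5} are in the MST → 2.

2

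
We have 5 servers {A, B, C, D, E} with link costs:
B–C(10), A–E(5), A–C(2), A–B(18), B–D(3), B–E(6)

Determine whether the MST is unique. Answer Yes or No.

Kruskal's algorithm — process edges by increasing weight (ties by edge label):
A–C (2): add. Components now {A,C} {B} {D} {E}
B–D (3): add. Components now {A,C} {B,D} {E}
A–E (5): add. Components now {A,C,E} {B,D}
B–E (6): add. Components now {A,B,C,D,E}
Every non-tree edge has weight strictly greater than the heaviest edge on the tree path between its endpoints, so the MST is unique.

Yes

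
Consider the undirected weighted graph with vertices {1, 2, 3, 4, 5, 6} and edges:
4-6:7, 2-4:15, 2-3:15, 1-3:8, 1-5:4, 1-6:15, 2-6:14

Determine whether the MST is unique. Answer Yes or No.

No

Kruskal's algorithm — process edges by increasing weight (ties by edge label):
1-5 (4): add. Components now {1,5} {2} {3} {4} {6}
4-6 (7): add. Components now {1,5} {2} {3} {4,6}
1-3 (8): add. Components now {1,3,5} {2} {4,6}
2-6 (14): add. Components now {1,3,5} {2,4,6}
1-6 (15): add. Components now {1,2,3,4,5,6}
Non-tree edge 2-3 has weight 15, equal to the heaviest edge on its tree cycle — swapping gives another MST of the same weight. Not unique.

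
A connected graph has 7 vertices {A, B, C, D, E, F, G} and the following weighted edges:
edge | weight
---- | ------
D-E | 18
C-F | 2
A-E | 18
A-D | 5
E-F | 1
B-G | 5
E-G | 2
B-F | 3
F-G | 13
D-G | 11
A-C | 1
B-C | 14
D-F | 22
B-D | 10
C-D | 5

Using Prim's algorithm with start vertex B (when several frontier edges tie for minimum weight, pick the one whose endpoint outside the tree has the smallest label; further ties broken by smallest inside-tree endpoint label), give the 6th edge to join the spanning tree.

Grow the tree from B using Prim:
Step 1: cheapest edge leaving the tree is B-F (3); add F.
Step 2: cheapest edge leaving the tree is E-F (1); add E.
Step 3: cheapest edge leaving the tree is C-F (2); add C.
Step 4: cheapest edge leaving the tree is A-C (1); add A.
Step 5: cheapest edge leaving the tree is E-G (2); add G.
Step 6: cheapest edge leaving the tree is A-D (5); add D.
The 6th edge added is A-D.

A-D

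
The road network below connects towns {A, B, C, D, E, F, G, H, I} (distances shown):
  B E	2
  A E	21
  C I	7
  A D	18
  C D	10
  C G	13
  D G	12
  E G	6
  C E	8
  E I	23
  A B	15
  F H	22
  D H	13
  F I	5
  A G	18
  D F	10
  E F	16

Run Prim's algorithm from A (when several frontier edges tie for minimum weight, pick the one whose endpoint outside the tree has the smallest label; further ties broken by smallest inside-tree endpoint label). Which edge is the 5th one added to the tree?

Prim, starting at A.
Step 1: cheapest edge leaving the tree is A B (15); add B.
Step 2: cheapest edge leaving the tree is B E (2); add E.
Step 3: cheapest edge leaving the tree is E G (6); add G.
Step 4: cheapest edge leaving the tree is C E (8); add C.
Step 5: cheapest edge leaving the tree is C I (7); add I.
Step 6: cheapest edge leaving the tree is F I (5); add F.
Step 7: cheapest edge leaving the tree is C D (10); add D.
Step 8: cheapest edge leaving the tree is D H (13); add H.
The 5th edge added is C I.

C-I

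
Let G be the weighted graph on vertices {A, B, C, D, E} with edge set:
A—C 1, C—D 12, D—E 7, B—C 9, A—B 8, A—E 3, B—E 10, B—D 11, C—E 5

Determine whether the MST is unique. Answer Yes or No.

Yes

Kruskal: consider edges lightest-first.
A—C (1): add. Components now {A,C} {B} {D} {E}
A—E (3): add. Components now {A,C,E} {B} {D}
C—E (5): skip — C and E already connected.
D—E (7): add. Components now {A,C,D,E} {B}
A—B (8): add. Components now {A,B,C,D,E}
Every non-tree edge has weight strictly greater than the heaviest edge on the tree path between its endpoints, so the MST is unique.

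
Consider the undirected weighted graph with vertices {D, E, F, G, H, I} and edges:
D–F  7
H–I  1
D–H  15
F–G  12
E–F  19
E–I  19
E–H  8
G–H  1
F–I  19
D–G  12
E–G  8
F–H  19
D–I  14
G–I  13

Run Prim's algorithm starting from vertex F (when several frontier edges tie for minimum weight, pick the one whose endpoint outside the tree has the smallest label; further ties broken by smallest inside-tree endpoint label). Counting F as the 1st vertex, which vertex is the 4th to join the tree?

H

Grow the tree from F using Prim:
Step 1: frontier [D–F 7, F–G 12, E–F 19, F–H 19, F–I 19] → take D–F (7); add D.
Step 2: frontier [D–G 12, D–I 14, D–H 15, F–G 12, E–F 19, F–H 19, F–I 19] → take D–G (12); add G.
Step 3: frontier [D–I 14, D–H 15, E–F 19, F–H 19, F–I 19, G–H 1, E–G 8, G–I 13] → take G–H (1); add H.
Step 4: frontier [D–I 14, E–F 19, F–I 19, E–G 8, G–I 13, H–I 1, E–H 8] → take H–I (1); add I.
Step 5: frontier [E–F 19, E–G 8, E–H 8, E–I 19] → take E–G (8); add E.
Vertex order: F, D, G, H, I, E. The 4th vertex is H.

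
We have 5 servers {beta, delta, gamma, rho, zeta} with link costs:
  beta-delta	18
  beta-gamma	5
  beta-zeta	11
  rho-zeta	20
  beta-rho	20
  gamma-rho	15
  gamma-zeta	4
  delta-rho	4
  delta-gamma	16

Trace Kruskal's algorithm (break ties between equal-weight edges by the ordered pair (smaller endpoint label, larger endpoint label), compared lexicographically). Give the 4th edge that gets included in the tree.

gamma-rho

Kruskal's algorithm — process edges by increasing weight (ties by edge label):
delta-rho (4): add — endpoints in different components.
gamma-zeta (4): add — endpoints in different components.
beta-gamma (5): add — endpoints in different components.
beta-zeta (11): skip — zeta and beta already connected.
gamma-rho (15): add — endpoints in different components.
The 4th edge added is gamma-rho.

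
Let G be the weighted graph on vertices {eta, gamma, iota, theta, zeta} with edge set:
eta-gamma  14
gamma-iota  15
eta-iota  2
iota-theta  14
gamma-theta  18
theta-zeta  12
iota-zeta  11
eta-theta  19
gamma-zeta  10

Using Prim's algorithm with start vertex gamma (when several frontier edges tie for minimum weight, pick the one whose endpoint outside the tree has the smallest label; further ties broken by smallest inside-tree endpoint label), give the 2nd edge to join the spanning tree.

Prim's algorithm from gamma:
Step 1: cheapest edge leaving the tree is gamma-zeta (10); add zeta.
Step 2: cheapest edge leaving the tree is iota-zeta (11); add iota.
Step 3: cheapest edge leaving the tree is eta-iota (2); add eta.
Step 4: cheapest edge leaving the tree is theta-zeta (12); add theta.
The 2nd edge added is iota-zeta.

iota-zeta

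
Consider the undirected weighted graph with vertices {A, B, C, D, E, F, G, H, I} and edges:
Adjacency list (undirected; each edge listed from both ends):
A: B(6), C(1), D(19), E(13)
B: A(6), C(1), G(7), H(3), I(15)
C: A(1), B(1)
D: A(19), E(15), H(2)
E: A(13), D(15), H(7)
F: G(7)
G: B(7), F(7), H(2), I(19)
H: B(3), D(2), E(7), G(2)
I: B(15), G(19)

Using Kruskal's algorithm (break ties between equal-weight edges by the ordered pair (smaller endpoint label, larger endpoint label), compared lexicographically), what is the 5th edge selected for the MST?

B-H

Sort edges by weight, then run Kruskal:
A–C (1): add — endpoints in different components.
B–C (1): add — endpoints in different components.
D–H (2): add — endpoints in different components.
G–H (2): add — endpoints in different components.
B–H (3): add — endpoints in different components.
A–B (6): skip — A and B already connected.
B–G (7): skip — B and G already connected.
E–H (7): add — endpoints in different components.
F–G (7): add — endpoints in different components.
A–E (13): skip — A and E already connected.
B–I (15): add — endpoints in different components.
The 5th edge added is B–H.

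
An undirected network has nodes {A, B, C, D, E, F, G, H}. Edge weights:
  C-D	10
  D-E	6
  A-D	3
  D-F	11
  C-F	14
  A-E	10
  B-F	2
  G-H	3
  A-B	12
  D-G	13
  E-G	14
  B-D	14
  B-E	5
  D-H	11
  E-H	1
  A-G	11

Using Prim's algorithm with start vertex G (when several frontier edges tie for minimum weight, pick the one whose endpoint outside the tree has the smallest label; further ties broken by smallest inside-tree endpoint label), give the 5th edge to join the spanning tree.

Prim's algorithm from G:
Step 1: cheapest edge leaving the tree is G-H (3); add H.
Step 2: cheapest edge leaving the tree is E-H (1); add E.
Step 3: cheapest edge leaving the tree is B-E (5); add B.
Step 4: cheapest edge leaving the tree is B-F (2); add F.
Step 5: cheapest edge leaving the tree is D-E (6); add D.
Step 6: cheapest edge leaving the tree is A-D (3); add A.
Step 7: cheapest edge leaving the tree is C-D (10); add C.
The 5th edge added is D-E.

D-E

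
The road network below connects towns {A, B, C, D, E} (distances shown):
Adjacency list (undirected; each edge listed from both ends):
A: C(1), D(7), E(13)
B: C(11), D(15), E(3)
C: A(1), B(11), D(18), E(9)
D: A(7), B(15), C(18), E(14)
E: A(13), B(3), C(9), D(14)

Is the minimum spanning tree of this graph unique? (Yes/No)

Sort edges by weight, then run Kruskal:
A—C (1): add. Components now {A,C} {B} {D} {E}
B—E (3): add. Components now {A,C} {B,E} {D}
A—D (7): add. Components now {A,C,D} {B,E}
C—E (9): add. Components now {A,B,C,D,E}
Every non-tree edge has weight strictly greater than the heaviest edge on the tree path between its endpoints, so the MST is unique.

Yes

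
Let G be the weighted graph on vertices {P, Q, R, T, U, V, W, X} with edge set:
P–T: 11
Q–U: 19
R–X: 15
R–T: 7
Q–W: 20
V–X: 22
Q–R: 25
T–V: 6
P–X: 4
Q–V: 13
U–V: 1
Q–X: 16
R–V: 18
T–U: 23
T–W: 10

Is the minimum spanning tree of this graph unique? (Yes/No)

Yes

Kruskal's algorithm — process edges by increasing weight (ties by edge label):
U–V (1): add — endpoints in different components.
P–X (4): add — endpoints in different components.
T–V (6): add — endpoints in different components.
R–T (7): add — endpoints in different components.
T–W (10): add — endpoints in different components.
P–T (11): add — endpoints in different components.
Q–V (13): add — endpoints in different components.
Every non-tree edge has weight strictly greater than the heaviest edge on the tree path between its endpoints, so the MST is unique.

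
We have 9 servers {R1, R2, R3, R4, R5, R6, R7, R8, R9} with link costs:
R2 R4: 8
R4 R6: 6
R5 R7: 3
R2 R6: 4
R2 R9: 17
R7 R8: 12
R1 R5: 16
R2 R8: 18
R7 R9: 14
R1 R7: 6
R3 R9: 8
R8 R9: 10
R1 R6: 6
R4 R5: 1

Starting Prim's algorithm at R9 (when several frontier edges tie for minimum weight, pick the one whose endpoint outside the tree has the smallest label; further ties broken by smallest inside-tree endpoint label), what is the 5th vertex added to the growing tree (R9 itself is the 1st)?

Prim, starting at R9.
Step 1: frontier [R3 R9 8, R8 R9 10, R7 R9 14, R2 R9 17] → take R3 R9 (8); add R3.
Step 2: frontier [R8 R9 10, R7 R9 14, R2 R9 17] → take R8 R9 (10); add R8.
Step 3: frontier [R7 R8 12, R2 R8 18, R7 R9 14, R2 R9 17] → take R7 R8 (12); add R7.
Step 4: frontier [R5 R7 3, R1 R7 6, R2 R8 18, R2 R9 17] → take R5 R7 (3); add R5.
Step 5: frontier [R4 R5 1, R1 R5 16, R1 R7 6, R2 R8 18, R2 R9 17] → take R4 R5 (1); add R4.
Step 6: frontier [R4 R6 6, R2 R4 8, R1 R5 16, R1 R7 6, R2 R8 18, R2 R9 17] → take R1 R7 (6); add R1.
Step 7: frontier [R1 R6 6, R4 R6 6, R2 R4 8, R2 R8 18, R2 R9 17] → take R1 R6 (6); add R6.
Step 8: frontier [R2 R4 8, R2 R6 4, R2 R8 18, R2 R9 17] → take R2 R6 (4); add R2.
Vertex order: R9, R3, R8, R7, R5, R4, R1, R6, R2. The 5th vertex is R5.

R5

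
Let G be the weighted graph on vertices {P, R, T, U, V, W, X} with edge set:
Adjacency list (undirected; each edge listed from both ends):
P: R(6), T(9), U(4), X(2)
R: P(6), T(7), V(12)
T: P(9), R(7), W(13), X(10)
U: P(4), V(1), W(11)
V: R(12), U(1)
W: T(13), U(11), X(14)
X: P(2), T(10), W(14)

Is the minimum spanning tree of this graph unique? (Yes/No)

Yes

Kruskal: consider edges lightest-first.
U-V (1): add — endpoints in different components.
P-X (2): add — endpoints in different components.
P-U (4): add — endpoints in different components.
P-R (6): add — endpoints in different components.
R-T (7): add — endpoints in different components.
P-T (9): skip — P and T already connected.
T-X (10): skip — X and T already connected.
U-W (11): add — endpoints in different components.
Every non-tree edge has weight strictly greater than the heaviest edge on the tree path between its endpoints, so the MST is unique.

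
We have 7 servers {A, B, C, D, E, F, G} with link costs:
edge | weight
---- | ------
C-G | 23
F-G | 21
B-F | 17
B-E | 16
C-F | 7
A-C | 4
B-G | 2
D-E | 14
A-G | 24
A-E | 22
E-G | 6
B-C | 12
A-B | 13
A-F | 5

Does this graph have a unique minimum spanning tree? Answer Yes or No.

Kruskal: consider edges lightest-first.
B-G (2): add — endpoints in different components.
A-C (4): add — endpoints in different components.
A-F (5): add — endpoints in different components.
E-G (6): add — endpoints in different components.
C-F (7): skip — C and F already connected.
B-C (12): add — endpoints in different components.
A-B (13): skip — A and B already connected.
D-E (14): add — endpoints in different components.
Every non-tree edge has weight strictly greater than the heaviest edge on the tree path between its endpoints, so the MST is unique.

Yes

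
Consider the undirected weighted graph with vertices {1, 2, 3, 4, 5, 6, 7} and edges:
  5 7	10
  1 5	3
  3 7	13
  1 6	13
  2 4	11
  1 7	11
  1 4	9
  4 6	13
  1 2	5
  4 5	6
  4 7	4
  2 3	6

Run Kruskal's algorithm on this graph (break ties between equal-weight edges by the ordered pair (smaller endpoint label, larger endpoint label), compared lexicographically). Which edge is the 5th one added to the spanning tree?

4-5

Sort edges by weight, then run Kruskal:
1 5 (3): add — endpoints in different components.
4 7 (4): add — endpoints in different components.
1 2 (5): add — endpoints in different components.
2 3 (6): add — endpoints in different components.
4 5 (6): add — endpoints in different components.
1 4 (9): skip — 1 and 4 already connected.
5 7 (10): skip — 5 and 7 already connected.
1 7 (11): skip — 1 and 7 already connected.
2 4 (11): skip — 2 and 4 already connected.
1 6 (13): add — endpoints in different components.
The 5th edge added is 4 5.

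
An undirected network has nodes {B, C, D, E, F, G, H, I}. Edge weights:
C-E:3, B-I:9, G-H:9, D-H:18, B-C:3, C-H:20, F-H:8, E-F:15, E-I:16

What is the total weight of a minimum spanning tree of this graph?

Sort edges by weight, then run Kruskal:
B-C (3): add — endpoints in different components.
C-E (3): add — endpoints in different components.
F-H (8): add — endpoints in different components.
B-I (9): add — endpoints in different components.
G-H (9): add — endpoints in different components.
E-F (15): add — endpoints in different components.
E-I (16): skip — E and I already connected.
D-H (18): add — endpoints in different components.
MST edges: B-C, C-E, F-H, B-I, G-H, E-F, D-H; total weight 3+3+8+9+9+15+18 = 65.

65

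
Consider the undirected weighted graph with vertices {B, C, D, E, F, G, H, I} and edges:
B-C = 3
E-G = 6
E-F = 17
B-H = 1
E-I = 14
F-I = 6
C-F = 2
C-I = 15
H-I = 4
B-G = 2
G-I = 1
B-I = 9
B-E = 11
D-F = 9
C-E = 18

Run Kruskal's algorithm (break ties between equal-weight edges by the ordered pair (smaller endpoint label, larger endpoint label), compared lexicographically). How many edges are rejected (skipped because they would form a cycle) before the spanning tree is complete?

Kruskal's algorithm — process edges by increasing weight (ties by edge label):
B-H (1): add — endpoints in different components.
G-I (1): add — endpoints in different components.
B-G (2): add — endpoints in different components.
C-F (2): add — endpoints in different components.
B-C (3): add — endpoints in different components.
H-I (4): skip — H and I already connected.
E-G (6): add — endpoints in different components.
F-I (6): skip — F and I already connected.
B-I (9): skip — B and I already connected.
D-F (9): add — endpoints in different components.
Edges rejected before the tree was complete: 3.

3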